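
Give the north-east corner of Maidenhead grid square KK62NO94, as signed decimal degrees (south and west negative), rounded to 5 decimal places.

12.60417, 33.16667

Field K=10, K=10: +10·20° lon, +10·10° lat → SW at lon 20°, lat 10°.
Square 6, 2: +6·2° lon, +2·1° lat → SW at lon 32°, lat 12°.
Subsquare n=13, o=14: +13·0.0833333° lon, +14·0.0416667° lat → SW at lon 33.0833°, lat 12.5833°.
Extended square 9, 4: +9·0.00833333° lon, +4·0.00416667° lat → SW at lon 33.1583°, lat 12.6°.
Cell spans 0.00833333° lon × 0.00416667° lat. NE corner is SW corner plus one full cell.
latitude 12.60417, longitude 33.16667.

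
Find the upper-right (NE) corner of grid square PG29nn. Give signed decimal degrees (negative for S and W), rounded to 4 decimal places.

-20.4167, 125.1667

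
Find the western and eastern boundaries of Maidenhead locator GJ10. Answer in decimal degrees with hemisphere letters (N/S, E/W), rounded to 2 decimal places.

58.00° W, 56.00° W

Field G=6, J=9: +6·20° lon, +9·10° lat → SW at lon -60°, lat 0°.
Square 1, 0: +1·2° lon, +0·1° lat → SW at lon -58°, lat 0°.
Cell spans 2° lon × 1° lat.
west 58.00° W, east 56.00° W.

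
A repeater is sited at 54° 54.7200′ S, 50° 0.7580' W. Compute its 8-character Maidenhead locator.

GD45xc81

Shift to the Maidenhead origin (180°W, 90°S): lon 129.98737, lat 35.08800.
Field: lon ⌊129.98737/20⌋ = 6 → G; lat ⌊35.08800/10⌋ = 3 → D.
Square: lon ⌊9.98737/2⌋ = 4; lat ⌊5.08800/1⌋ = 5.
Subsquare: lon ⌊1.98737/0.0833333⌋ = 23 → x; lat ⌊0.08800/0.0416667⌋ = 2 → c.
Extended square: lon ⌊0.07070/0.00833333⌋ = 8; lat ⌊0.00467/0.00416667⌋ = 1.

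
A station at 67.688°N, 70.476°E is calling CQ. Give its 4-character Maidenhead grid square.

Offset from 180°W / 90°S: lon 250.48°, lat 157.69°.
Field: 250.48/20 → 12 → M, 157.69/10 → 15 → P; chars MP.
Square: 10.48/2 → 5, 7.69/1 → 7; chars 57.

MP57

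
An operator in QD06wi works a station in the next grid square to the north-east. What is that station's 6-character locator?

Longitude subsquare w = 22; +1 → 23 = x.
Latitude subsquare i = 8; +1 → 9 = j.

QD06xj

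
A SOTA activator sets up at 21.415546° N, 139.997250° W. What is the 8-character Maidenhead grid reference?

Offset from 180°W / 90°S: lon 40.00275°, lat 111.41555°.
Field: 40.00275/20 → 2 → C, 111.41555/10 → 11 → L; chars CL.
Square: 0.00275/2 → 0, 1.41555/1 → 1; chars 01.
Subsquare: 0.00275/0.0833333 → 0 → a, 0.41555/0.0416667 → 9 → j; chars aj.
Extended square: 0.00275/0.00833333 → 0, 0.04055/0.00416667 → 9; chars 09.

CL01aj09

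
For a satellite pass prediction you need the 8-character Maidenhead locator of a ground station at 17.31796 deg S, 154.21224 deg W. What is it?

BH22vq43

Shift to the Maidenhead origin (180°W, 90°S): lon 25.78776, lat 72.68204.
Field: 25.78776/20 → 1 → B, 72.68204/10 → 7 → H; chars BH.
Square: 5.78776/2 → 2, 2.68204/1 → 2; chars 22.
Subsquare: 1.78776/0.0833333 → 21 → v, 0.68204/0.0416667 → 16 → q; chars vq.
Extended square: 0.03776/0.00833333 → 4, 0.01537/0.00416667 → 3; chars 43.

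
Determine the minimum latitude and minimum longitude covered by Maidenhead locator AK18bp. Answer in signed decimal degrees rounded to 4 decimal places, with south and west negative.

Field A=0, K=10: +0·20° lon, +10·10° lat → SW at lon -180°, lat 10°.
Square 1, 8: +1·2° lon, +8·1° lat → SW at lon -178°, lat 18°.
Subsquare b=1, p=15: +1·0.0833333° lon, +15·0.0416667° lat → SW at lon -177.917°, lat 18.625°.
latitude 18.6250, longitude -177.9167.

18.6250, -177.9167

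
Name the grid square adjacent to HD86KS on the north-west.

HD86jt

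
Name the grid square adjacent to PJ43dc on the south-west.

PJ43cb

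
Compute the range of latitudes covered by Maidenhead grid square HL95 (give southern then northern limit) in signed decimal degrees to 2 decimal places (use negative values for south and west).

25.00, 26.00

Field H=7, L=11: +7·20° lon, +11·10° lat → SW at lon -40°, lat 20°.
Square 9, 5: +9·2° lon, +5·1° lat → SW at lon -22°, lat 25°.
Cell spans 2° lon × 1° lat.
south 25.00, north 26.00.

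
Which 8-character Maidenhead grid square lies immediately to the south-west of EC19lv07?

EC19kv96

Longitude extended square 0; −1 → -1, wraps to 9, carry into subsquare.
Longitude subsquare l = 11; −1 → 10 = k.
Latitude extended square 7; −1 → 6.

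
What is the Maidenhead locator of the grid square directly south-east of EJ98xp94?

FJ08ap03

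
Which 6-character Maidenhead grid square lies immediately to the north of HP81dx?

HP82da

Latitude subsquare x = 23; +1 → 24, wraps to 0 = a, carry into square.
Latitude square 1; +1 → 2.
The longitude characters are unchanged.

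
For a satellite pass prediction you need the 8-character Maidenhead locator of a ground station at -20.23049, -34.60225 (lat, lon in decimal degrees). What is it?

HG29qs74

Shift to the Maidenhead origin (180°W, 90°S): lon 145.39775, lat 69.76951.
Field: 145.39775/20 → 7 → H, 69.76951/10 → 6 → G; chars HG.
Square: 5.39775/2 → 2, 9.76951/1 → 9; chars 29.
Subsquare: 1.39775/0.0833333 → 16 → q, 0.76951/0.0416667 → 18 → s; chars qs.
Extended square: 0.06442/0.00833333 → 7, 0.01951/0.00416667 → 4; chars 74.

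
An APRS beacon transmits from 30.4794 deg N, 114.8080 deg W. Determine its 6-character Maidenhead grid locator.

Offset from 180°W / 90°S: lon 65.1920°, lat 120.4794°.
Field (20°×10°, letters A–R): lon ⌊65.1920/20⌋ = 3 → D; lat ⌊120.4794/10⌋ = 12 → M.
Square (2°×1°, digits 0–9): lon ⌊5.1920/2⌋ = 2; lat ⌊0.4794/1⌋ = 0.
Subsquare (5′×2.5′, letters a–x): lon ⌊1.1920/0.0833333⌋ = 14 → o; lat ⌊0.4794/0.0416667⌋ = 11 → l.

DM20ol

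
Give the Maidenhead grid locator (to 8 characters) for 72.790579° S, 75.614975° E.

Add 180° to longitude and 90° to latitude: 255.61498, 17.20942.
Field: 255.61498/20 → 12 → M, 17.20942/10 → 1 → B; chars MB.
Square: 15.61498/2 → 7, 7.20942/1 → 7; chars 77.
Subsquare: 1.61498/0.0833333 → 19 → t, 0.20942/0.0416667 → 5 → f; chars tf.
Extended square: 0.03164/0.00833333 → 3, 0.00109/0.00416667 → 0; chars 30.

MB77tf30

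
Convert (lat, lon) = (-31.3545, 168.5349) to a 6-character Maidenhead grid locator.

Offset from 180°W / 90°S: lon 348.5349°, lat 58.6455°.
Field (20°×10°, letters A–R): 348.5349/20 → 17 → R, 58.6455/10 → 5 → F; chars RF.
Square (2°×1°, digits 0–9): 8.5349/2 → 4, 8.6455/1 → 8; chars 48.
Subsquare (5′×2.5′, letters a–x): 0.5349/0.0833333 → 6 → g, 0.6455/0.0416667 → 15 → p; chars gp.

RF48gp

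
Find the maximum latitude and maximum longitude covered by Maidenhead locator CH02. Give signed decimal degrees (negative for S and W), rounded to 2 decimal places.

-17.00, -138.00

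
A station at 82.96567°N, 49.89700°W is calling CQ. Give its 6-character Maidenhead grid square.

GR52bx

Add 180° to longitude and 90° to latitude: 130.1030, 172.9657.
Field: 130.1030/20 → 6 → G, 172.9657/10 → 17 → R; chars GR.
Square: 10.1030/2 → 5, 2.9657/1 → 2; chars 52.
Subsquare: 0.1030/0.0833333 → 1 → b, 0.9657/0.0416667 → 23 → x; chars bx.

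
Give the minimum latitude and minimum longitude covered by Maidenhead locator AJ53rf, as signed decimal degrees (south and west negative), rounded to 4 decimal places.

Field A=0, J=9: +0·20° lon, +9·10° lat → SW at lon -180°, lat 0°.
Square 5, 3: +5·2° lon, +3·1° lat → SW at lon -170°, lat 3°.
Subsquare r=17, f=5: +17·0.0833333° lon, +5·0.0416667° lat → SW at lon -168.583°, lat 3.20833°.
latitude 3.2083, longitude -168.5833.

3.2083, -168.5833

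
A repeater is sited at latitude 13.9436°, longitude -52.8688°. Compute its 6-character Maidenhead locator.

GK33nw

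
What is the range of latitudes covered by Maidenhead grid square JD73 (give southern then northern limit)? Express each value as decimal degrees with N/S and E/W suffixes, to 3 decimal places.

57.000° S, 56.000° S

Field J=9, D=3: +9·20° lon, +3·10° lat → SW at lon 0°, lat -60°.
Square 7, 3: +7·2° lon, +3·1° lat → SW at lon 14°, lat -57°.
Cell spans 2° lon × 1° lat.
south 57.000° S, north 56.000° S.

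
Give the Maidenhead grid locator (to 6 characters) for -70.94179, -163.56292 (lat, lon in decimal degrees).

AB89fb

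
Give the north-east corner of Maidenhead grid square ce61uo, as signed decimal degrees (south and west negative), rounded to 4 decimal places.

Field C=2, E=4: +2·20° lon, +4·10° lat → SW at lon -140°, lat -50°.
Square 6, 1: +6·2° lon, +1·1° lat → SW at lon -128°, lat -49°.
Subsquare u=20, o=14: +20·0.0833333° lon, +14·0.0416667° lat → SW at lon -126.333°, lat -48.4167°.
Cell spans 0.0833333° lon × 0.0416667° lat. NE corner is SW corner plus one full cell.
latitude -48.3750, longitude -126.2500.

-48.3750, -126.2500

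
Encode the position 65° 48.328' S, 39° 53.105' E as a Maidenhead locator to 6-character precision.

KC94we

Add 180° to longitude and 90° to latitude: 219.8851, 24.1945.
Field (20°×10°, letters A–R): 219.8851/20 → 10 → K, 24.1945/10 → 2 → C; chars KC.
Square (2°×1°, digits 0–9): 19.8851/2 → 9, 4.1945/1 → 4; chars 94.
Subsquare (5′×2.5′, letters a–x): 1.8851/0.0833333 → 22 → w, 0.1945/0.0416667 → 4 → e; chars we.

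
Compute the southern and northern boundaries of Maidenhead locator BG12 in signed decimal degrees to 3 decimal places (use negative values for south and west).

Field B=1, G=6: +1·20° lon, +6·10° lat → SW at lon -160°, lat -30°.
Square 1, 2: +1·2° lon, +2·1° lat → SW at lon -158°, lat -28°.
Cell spans 2° lon × 1° lat.
south -28.000, north -27.000.

-28.000, -27.000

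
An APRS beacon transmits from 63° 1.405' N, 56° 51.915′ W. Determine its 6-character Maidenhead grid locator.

GP13na

Add 180° to longitude and 90° to latitude: 123.1347, 153.0234.
Field: lon ⌊123.1347/20⌋ = 6 → G; lat ⌊153.0234/10⌋ = 15 → P.
Square: lon ⌊3.1347/2⌋ = 1; lat ⌊3.0234/1⌋ = 3.
Subsquare: lon ⌊1.1347/0.0833333⌋ = 13 → n; lat ⌊0.0234/0.0416667⌋ = 0 → a.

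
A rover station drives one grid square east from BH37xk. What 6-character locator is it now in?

Longitude subsquare x = 23; +1 → 24, wraps to 0 = a, carry into square.
Longitude square 3; +1 → 4.
The latitude characters are unchanged.

BH47ak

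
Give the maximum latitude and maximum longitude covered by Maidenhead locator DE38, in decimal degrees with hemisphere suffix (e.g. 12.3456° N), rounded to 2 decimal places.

Field D=3, E=4: +3·20° lon, +4·10° lat → SW at lon -120°, lat -50°.
Square 3, 8: +3·2° lon, +8·1° lat → SW at lon -114°, lat -42°.
Cell spans 2° lon × 1° lat. NE corner is SW corner plus one full cell.
latitude 41.00° S, longitude 112.00° W.

41.00° S, 112.00° W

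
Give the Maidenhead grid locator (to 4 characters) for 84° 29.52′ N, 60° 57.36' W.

Shift to the Maidenhead origin (180°W, 90°S): lon 119.04, lat 174.49.
Field: lon ⌊119.04/20⌋ = 5 → F; lat ⌊174.49/10⌋ = 17 → R.
Square: lon ⌊19.04/2⌋ = 9; lat ⌊4.49/1⌋ = 4.

FR94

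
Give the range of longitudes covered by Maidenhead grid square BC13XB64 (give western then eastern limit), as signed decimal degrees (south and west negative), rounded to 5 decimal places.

Field B=1, C=2: +1·20° lon, +2·10° lat → SW at lon -160°, lat -70°.
Square 1, 3: +1·2° lon, +3·1° lat → SW at lon -158°, lat -67°.
Subsquare x=23, b=1: +23·0.0833333° lon, +1·0.0416667° lat → SW at lon -156.083°, lat -66.9583°.
Extended square 6, 4: +6·0.00833333° lon, +4·0.00416667° lat → SW at lon -156.033°, lat -66.9417°.
Cell spans 0.00833333° lon × 0.00416667° lat.
west -156.03333, east -156.02500.

-156.03333, -156.02500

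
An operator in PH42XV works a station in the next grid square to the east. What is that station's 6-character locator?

PH52av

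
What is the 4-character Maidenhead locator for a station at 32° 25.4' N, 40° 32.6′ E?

Offset from 180°W / 90°S: lon 220.54°, lat 122.42°.
Field: 220.54/20 → 11 → L, 122.42/10 → 12 → M; chars LM.
Square: 0.54/2 → 0, 2.42/1 → 2; chars 02.

LM02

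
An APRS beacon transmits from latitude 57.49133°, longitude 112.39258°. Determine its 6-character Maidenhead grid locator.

OO67el

Shift to the Maidenhead origin (180°W, 90°S): lon 292.3926, lat 147.4913.
Field: 292.3926/20 → 14 → O, 147.4913/10 → 14 → O; chars OO.
Square: 12.3926/2 → 6, 7.4913/1 → 7; chars 67.
Subsquare: 0.3926/0.0833333 → 4 → e, 0.4913/0.0416667 → 11 → l; chars el.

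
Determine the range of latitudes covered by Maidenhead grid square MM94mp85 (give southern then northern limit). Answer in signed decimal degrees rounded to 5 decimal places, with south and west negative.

Field M=12, M=12: +12·20° lon, +12·10° lat → SW at lon 60°, lat 30°.
Square 9, 4: +9·2° lon, +4·1° lat → SW at lon 78°, lat 34°.
Subsquare m=12, p=15: +12·0.0833333° lon, +15·0.0416667° lat → SW at lon 79°, lat 34.625°.
Extended square 8, 5: +8·0.00833333° lon, +5·0.00416667° lat → SW at lon 79.0667°, lat 34.6458°.
Cell spans 0.00833333° lon × 0.00416667° lat.
south 34.64583, north 34.65000.

34.64583, 34.65000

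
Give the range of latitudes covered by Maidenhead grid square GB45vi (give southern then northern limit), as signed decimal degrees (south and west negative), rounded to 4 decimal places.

-74.6667, -74.6250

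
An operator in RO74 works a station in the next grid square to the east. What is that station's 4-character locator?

Longitude square 7; +1 → 8.
The latitude characters are unchanged.

RO84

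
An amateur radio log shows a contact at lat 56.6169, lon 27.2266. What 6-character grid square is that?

KO36oo

Shift to the Maidenhead origin (180°W, 90°S): lon 207.2266, lat 146.6169.
Field (20°×10°, letters A–R): 207.2266/20 → 10 → K, 146.6169/10 → 14 → O; chars KO.
Square (2°×1°, digits 0–9): 7.2266/2 → 3, 6.6169/1 → 6; chars 36.
Subsquare (5′×2.5′, letters a–x): 1.2266/0.0833333 → 14 → o, 0.6169/0.0416667 → 14 → o; chars oo.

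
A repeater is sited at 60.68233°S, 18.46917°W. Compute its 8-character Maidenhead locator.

IC09sh36

Offset from 180°W / 90°S: lon 161.53083°, lat 29.31767°.
Field (20°×10°, letters A–R): 161.53083/20 → 8 → I, 29.31767/10 → 2 → C; chars IC.
Square (2°×1°, digits 0–9): 1.53083/2 → 0, 9.31767/1 → 9; chars 09.
Subsquare (5′×2.5′, letters a–x): 1.53083/0.0833333 → 18 → s, 0.31767/0.0416667 → 7 → h; chars sh.
Extended square (30″×15″, digits 0–9): 0.03083/0.00833333 → 3, 0.02600/0.00416667 → 6; chars 36.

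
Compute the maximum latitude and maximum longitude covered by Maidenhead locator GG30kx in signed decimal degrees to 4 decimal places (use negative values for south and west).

Field G=6, G=6: +6·20° lon, +6·10° lat → SW at lon -60°, lat -30°.
Square 3, 0: +3·2° lon, +0·1° lat → SW at lon -54°, lat -30°.
Subsquare k=10, x=23: +10·0.0833333° lon, +23·0.0416667° lat → SW at lon -53.1667°, lat -29.0417°.
Cell spans 0.0833333° lon × 0.0416667° lat. NE corner is SW corner plus one full cell.
latitude -29.0000, longitude -53.0833.

-29.0000, -53.0833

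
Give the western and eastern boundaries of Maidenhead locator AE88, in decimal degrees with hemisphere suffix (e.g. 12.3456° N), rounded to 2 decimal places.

Field A=0, E=4: +0·20° lon, +4·10° lat → SW at lon -180°, lat -50°.
Square 8, 8: +8·2° lon, +8·1° lat → SW at lon -164°, lat -42°.
Cell spans 2° lon × 1° lat.
west 164.00° W, east 162.00° W.

164.00° W, 162.00° W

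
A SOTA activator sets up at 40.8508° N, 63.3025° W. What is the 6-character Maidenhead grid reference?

FN80iu

Add 180° to longitude and 90° to latitude: 116.6975, 130.8508.
Field: 116.6975/20 → 5 → F, 130.8508/10 → 13 → N; chars FN.
Square: 16.6975/2 → 8, 0.8508/1 → 0; chars 80.
Subsquare: 0.6975/0.0833333 → 8 → i, 0.8508/0.0416667 → 20 → u; chars iu.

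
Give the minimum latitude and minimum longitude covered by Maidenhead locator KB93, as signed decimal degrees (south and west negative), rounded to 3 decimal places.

Field K=10, B=1: +10·20° lon, +1·10° lat → SW at lon 20°, lat -80°.
Square 9, 3: +9·2° lon, +3·1° lat → SW at lon 38°, lat -77°.
latitude -77.000, longitude 38.000.

-77.000, 38.000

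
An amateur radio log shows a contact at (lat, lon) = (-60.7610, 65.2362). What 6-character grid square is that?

MC29of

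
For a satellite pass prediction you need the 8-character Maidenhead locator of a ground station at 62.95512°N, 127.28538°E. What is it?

PP32pw49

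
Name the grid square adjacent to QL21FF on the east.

Longitude subsquare f = 5; +1 → 6 = g.
The latitude characters are unchanged.

QL21gf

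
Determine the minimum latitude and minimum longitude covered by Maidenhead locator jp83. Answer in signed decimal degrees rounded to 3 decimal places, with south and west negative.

63.000, 16.000

Field J=9, P=15: +9·20° lon, +15·10° lat → SW at lon 0°, lat 60°.
Square 8, 3: +8·2° lon, +3·1° lat → SW at lon 16°, lat 63°.
latitude 63.000, longitude 16.000.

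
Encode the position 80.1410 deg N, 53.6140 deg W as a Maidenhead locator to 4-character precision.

GR30

Shift to the Maidenhead origin (180°W, 90°S): lon 126.39, lat 170.14.
Field: 126.39/20 → 6 → G, 170.14/10 → 17 → R; chars GR.
Square: 6.39/2 → 3, 0.14/1 → 0; chars 30.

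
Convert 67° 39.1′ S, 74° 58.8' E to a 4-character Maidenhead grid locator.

MC72

Add 180° to longitude and 90° to latitude: 254.98, 22.35.
Field: 254.98/20 → 12 → M, 22.35/10 → 2 → C; chars MC.
Square: 14.98/2 → 7, 2.35/1 → 2; chars 72.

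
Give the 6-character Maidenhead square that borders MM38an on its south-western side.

MM28xm

Longitude subsquare a = 0; −1 → -1, wraps to 23 = x, carry into square.
Longitude square 3; −1 → 2.
Latitude subsquare n = 13; −1 → 12 = m.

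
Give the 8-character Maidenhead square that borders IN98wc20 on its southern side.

IN98wb29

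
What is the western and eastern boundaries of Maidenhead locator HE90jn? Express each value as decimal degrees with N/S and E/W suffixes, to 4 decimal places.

21.2500° W, 21.1667° W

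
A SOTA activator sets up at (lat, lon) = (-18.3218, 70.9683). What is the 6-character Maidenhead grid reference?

Offset from 180°W / 90°S: lon 250.9683°, lat 71.6782°.
Field (20°×10°, letters A–R): lon ⌊250.9683/20⌋ = 12 → M; lat ⌊71.6782/10⌋ = 7 → H.
Square (2°×1°, digits 0–9): lon ⌊10.9683/2⌋ = 5; lat ⌊1.6782/1⌋ = 1.
Subsquare (5′×2.5′, letters a–x): lon ⌊0.9683/0.0833333⌋ = 11 → l; lat ⌊0.6782/0.0416667⌋ = 16 → q.

MH51lq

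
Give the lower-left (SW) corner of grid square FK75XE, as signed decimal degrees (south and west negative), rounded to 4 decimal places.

15.1667, -64.0833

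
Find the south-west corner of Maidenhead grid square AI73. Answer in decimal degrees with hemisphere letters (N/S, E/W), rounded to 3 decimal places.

Field A=0, I=8: +0·20° lon, +8·10° lat → SW at lon -180°, lat -10°.
Square 7, 3: +7·2° lon, +3·1° lat → SW at lon -166°, lat -7°.
latitude 7.000° S, longitude 166.000° W.

7.000° S, 166.000° W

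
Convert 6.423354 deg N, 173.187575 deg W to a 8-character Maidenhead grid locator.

Shift to the Maidenhead origin (180°W, 90°S): lon 6.81242, lat 96.42335.
Field (20°×10°, letters A–R): 6.81242/20 → 0 → A, 96.42335/10 → 9 → J; chars AJ.
Square (2°×1°, digits 0–9): 6.81242/2 → 3, 6.42335/1 → 6; chars 36.
Subsquare (5′×2.5′, letters a–x): 0.81242/0.0833333 → 9 → j, 0.42335/0.0416667 → 10 → k; chars jk.
Extended square (30″×15″, digits 0–9): 0.06242/0.00833333 → 7, 0.00669/0.00416667 → 1; chars 71.

AJ36jk71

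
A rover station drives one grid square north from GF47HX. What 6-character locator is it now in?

Latitude subsquare x = 23; +1 → 24, wraps to 0 = a, carry into square.
Latitude square 7; +1 → 8.
The longitude characters are unchanged.

GF48ha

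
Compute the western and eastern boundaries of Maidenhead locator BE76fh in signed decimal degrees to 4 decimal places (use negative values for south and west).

-145.5833, -145.5000

Field B=1, E=4: +1·20° lon, +4·10° lat → SW at lon -160°, lat -50°.
Square 7, 6: +7·2° lon, +6·1° lat → SW at lon -146°, lat -44°.
Subsquare f=5, h=7: +5·0.0833333° lon, +7·0.0416667° lat → SW at lon -145.583°, lat -43.7083°.
Cell spans 0.0833333° lon × 0.0416667° lat.
west -145.5833, east -145.5000.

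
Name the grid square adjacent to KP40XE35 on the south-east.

Longitude extended square 3; +1 → 4.
Latitude extended square 5; −1 → 4.

KP40xe44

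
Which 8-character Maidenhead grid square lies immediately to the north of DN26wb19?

DN26wc10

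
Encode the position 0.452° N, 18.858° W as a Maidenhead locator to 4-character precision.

IJ00

Add 180° to longitude and 90° to latitude: 161.14, 90.45.
Field: lon ⌊161.14/20⌋ = 8 → I; lat ⌊90.45/10⌋ = 9 → J.
Square: lon ⌊1.14/2⌋ = 0; lat ⌊0.45/1⌋ = 0.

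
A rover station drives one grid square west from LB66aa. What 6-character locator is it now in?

Longitude subsquare a = 0; −1 → -1, wraps to 23 = x, carry into square.
Longitude square 6; −1 → 5.
The latitude characters are unchanged.

LB56xa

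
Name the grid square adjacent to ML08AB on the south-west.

LL98xa

Longitude subsquare a = 0; −1 → -1, wraps to 23 = x, carry into square.
Longitude square 0; −1 → -1, wraps to 9, carry into field.
Longitude field M = 12; −1 → 11 = L.
Latitude subsquare b = 1; −1 → 0 = a.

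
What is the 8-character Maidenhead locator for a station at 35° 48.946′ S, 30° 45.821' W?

HF44oe84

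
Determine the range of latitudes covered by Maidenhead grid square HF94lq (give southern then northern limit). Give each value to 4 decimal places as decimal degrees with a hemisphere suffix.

35.3333° S, 35.2917° S

Field H=7, F=5: +7·20° lon, +5·10° lat → SW at lon -40°, lat -40°.
Square 9, 4: +9·2° lon, +4·1° lat → SW at lon -22°, lat -36°.
Subsquare l=11, q=16: +11·0.0833333° lon, +16·0.0416667° lat → SW at lon -21.0833°, lat -35.3333°.
Cell spans 0.0833333° lon × 0.0416667° lat.
south 35.3333° S, north 35.2917° S.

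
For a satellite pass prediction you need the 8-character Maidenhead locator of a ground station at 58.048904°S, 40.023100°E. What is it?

Add 180° to longitude and 90° to latitude: 220.02310, 31.95110.
Field: lon ⌊220.02310/20⌋ = 11 → L; lat ⌊31.95110/10⌋ = 3 → D.
Square: lon ⌊0.02310/2⌋ = 0; lat ⌊1.95110/1⌋ = 1.
Subsquare: lon ⌊0.02310/0.0833333⌋ = 0 → a; lat ⌊0.95110/0.0416667⌋ = 22 → w.
Extended square: lon ⌊0.02310/0.00833333⌋ = 2; lat ⌊0.03443/0.00416667⌋ = 8.

LD01aw28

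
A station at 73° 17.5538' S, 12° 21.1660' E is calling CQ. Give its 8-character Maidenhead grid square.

Add 180° to longitude and 90° to latitude: 192.35277, 16.70744.
Field (20°×10°, letters A–R): lon ⌊192.35277/20⌋ = 9 → J; lat ⌊16.70744/10⌋ = 1 → B.
Square (2°×1°, digits 0–9): lon ⌊12.35277/2⌋ = 6; lat ⌊6.70744/1⌋ = 6.
Subsquare (5′×2.5′, letters a–x): lon ⌊0.35277/0.0833333⌋ = 4 → e; lat ⌊0.70744/0.0416667⌋ = 16 → q.
Extended square (30″×15″, digits 0–9): lon ⌊0.01943/0.00833333⌋ = 2; lat ⌊0.04077/0.00416667⌋ = 9.

JB66eq29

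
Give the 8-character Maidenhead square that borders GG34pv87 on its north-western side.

Longitude extended square 8; −1 → 7.
Latitude extended square 7; +1 → 8.

GG34pv78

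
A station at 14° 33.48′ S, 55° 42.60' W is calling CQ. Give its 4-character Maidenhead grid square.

Add 180° to longitude and 90° to latitude: 124.29, 75.44.
Field: lon ⌊124.29/20⌋ = 6 → G; lat ⌊75.44/10⌋ = 7 → H.
Square: lon ⌊4.29/2⌋ = 2; lat ⌊5.44/1⌋ = 5.

GH25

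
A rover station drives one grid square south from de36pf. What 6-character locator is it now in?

DE36pe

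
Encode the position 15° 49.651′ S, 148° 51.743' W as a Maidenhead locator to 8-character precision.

BH54ne61

Offset from 180°W / 90°S: lon 31.13762°, lat 74.17248°.
Field: lon ⌊31.13762/20⌋ = 1 → B; lat ⌊74.17248/10⌋ = 7 → H.
Square: lon ⌊11.13762/2⌋ = 5; lat ⌊4.17248/1⌋ = 4.
Subsquare: lon ⌊1.13762/0.0833333⌋ = 13 → n; lat ⌊0.17248/0.0416667⌋ = 4 → e.
Extended square: lon ⌊0.05428/0.00833333⌋ = 6; lat ⌊0.00582/0.00416667⌋ = 1.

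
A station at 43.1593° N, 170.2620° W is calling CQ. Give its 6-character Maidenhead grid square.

AN43ud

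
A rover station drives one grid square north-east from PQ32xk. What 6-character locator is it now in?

Longitude subsquare x = 23; +1 → 24, wraps to 0 = a, carry into square.
Longitude square 3; +1 → 4.
Latitude subsquare k = 10; +1 → 11 = l.

PQ42al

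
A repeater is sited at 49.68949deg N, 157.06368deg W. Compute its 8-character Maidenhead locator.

BN19lq25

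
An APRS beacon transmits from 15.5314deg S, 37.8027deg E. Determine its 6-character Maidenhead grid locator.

KH84vl

Shift to the Maidenhead origin (180°W, 90°S): lon 217.8027, lat 74.4686.
Field: 217.8027/20 → 10 → K, 74.4686/10 → 7 → H; chars KH.
Square: 17.8027/2 → 8, 4.4686/1 → 4; chars 84.
Subsquare: 1.8027/0.0833333 → 21 → v, 0.4686/0.0416667 → 11 → l; chars vl.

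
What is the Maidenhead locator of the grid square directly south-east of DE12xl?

Longitude subsquare x = 23; +1 → 24, wraps to 0 = a, carry into square.
Longitude square 1; +1 → 2.
Latitude subsquare l = 11; −1 → 10 = k.

DE22ak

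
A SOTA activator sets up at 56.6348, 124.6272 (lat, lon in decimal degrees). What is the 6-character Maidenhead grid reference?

PO26hp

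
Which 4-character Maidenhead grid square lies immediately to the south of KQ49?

Latitude square 9; −1 → 8.
The longitude characters are unchanged.

KQ48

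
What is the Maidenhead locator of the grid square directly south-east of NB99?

Longitude square 9; +1 → 10, wraps to 0, carry into field.
Longitude field N = 13; +1 → 14 = O.
Latitude square 9; −1 → 8.

OB08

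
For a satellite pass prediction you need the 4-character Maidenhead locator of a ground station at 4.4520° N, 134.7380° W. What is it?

CJ24

Shift to the Maidenhead origin (180°W, 90°S): lon 45.26, lat 94.45.
Field: 45.26/20 → 2 → C, 94.45/10 → 9 → J; chars CJ.
Square: 5.26/2 → 2, 4.45/1 → 4; chars 24.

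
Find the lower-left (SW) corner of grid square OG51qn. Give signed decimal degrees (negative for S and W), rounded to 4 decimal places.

-28.4583, 111.3333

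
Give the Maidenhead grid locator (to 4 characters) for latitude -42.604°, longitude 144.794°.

QE27

Shift to the Maidenhead origin (180°W, 90°S): lon 324.79, lat 47.40.
Field: lon ⌊324.79/20⌋ = 16 → Q; lat ⌊47.40/10⌋ = 4 → E.
Square: lon ⌊4.79/2⌋ = 2; lat ⌊7.40/1⌋ = 7.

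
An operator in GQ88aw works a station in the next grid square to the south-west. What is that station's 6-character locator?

Longitude subsquare a = 0; −1 → -1, wraps to 23 = x, carry into square.
Longitude square 8; −1 → 7.
Latitude subsquare w = 22; −1 → 21 = v.

GQ78xv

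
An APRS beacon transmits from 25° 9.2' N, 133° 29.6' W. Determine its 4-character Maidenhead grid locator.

CL35

Shift to the Maidenhead origin (180°W, 90°S): lon 46.51, lat 115.15.
Field: 46.51/20 → 2 → C, 115.15/10 → 11 → L; chars CL.
Square: 6.51/2 → 3, 5.15/1 → 5; chars 35.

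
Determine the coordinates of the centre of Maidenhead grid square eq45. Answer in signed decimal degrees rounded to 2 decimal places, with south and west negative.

75.50, -91.00

Field E=4, Q=16: +4·20° lon, +16·10° lat → SW at lon -100°, lat 70°.
Square 4, 5: +4·2° lon, +5·1° lat → SW at lon -92°, lat 75°.
Cell spans 2° lon × 1° lat. Centre is SW corner plus half of each.
latitude 75.50, longitude -91.00.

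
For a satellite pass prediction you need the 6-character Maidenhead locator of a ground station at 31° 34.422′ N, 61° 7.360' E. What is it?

Add 180° to longitude and 90° to latitude: 241.1227, 121.5737.
Field: 241.1227/20 → 12 → M, 121.5737/10 → 12 → M; chars MM.
Square: 1.1227/2 → 0, 1.5737/1 → 1; chars 01.
Subsquare: 1.1227/0.0833333 → 13 → n, 0.5737/0.0416667 → 13 → n; chars nn.

MM01nn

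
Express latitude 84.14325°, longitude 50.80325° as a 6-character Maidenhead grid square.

Offset from 180°W / 90°S: lon 230.8032°, lat 174.1432°.
Field (20°×10°, letters A–R): 230.8032/20 → 11 → L, 174.1432/10 → 17 → R; chars LR.
Square (2°×1°, digits 0–9): 10.8032/2 → 5, 4.1432/1 → 4; chars 54.
Subsquare (5′×2.5′, letters a–x): 0.8032/0.0833333 → 9 → j, 0.1432/0.0416667 → 3 → d; chars jd.

LR54jd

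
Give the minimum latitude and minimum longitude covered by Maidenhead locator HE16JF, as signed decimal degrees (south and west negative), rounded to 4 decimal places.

Field H=7, E=4: +7·20° lon, +4·10° lat → SW at lon -40°, lat -50°.
Square 1, 6: +1·2° lon, +6·1° lat → SW at lon -38°, lat -44°.
Subsquare j=9, f=5: +9·0.0833333° lon, +5·0.0416667° lat → SW at lon -37.25°, lat -43.7917°.
latitude -43.7917, longitude -37.2500.

-43.7917, -37.2500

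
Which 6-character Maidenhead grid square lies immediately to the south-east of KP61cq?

KP61dp

Longitude subsquare c = 2; +1 → 3 = d.
Latitude subsquare q = 16; −1 → 15 = p.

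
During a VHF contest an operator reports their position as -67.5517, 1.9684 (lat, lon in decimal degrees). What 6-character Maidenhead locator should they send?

JC02xk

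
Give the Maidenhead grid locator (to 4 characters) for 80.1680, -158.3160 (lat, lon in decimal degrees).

Shift to the Maidenhead origin (180°W, 90°S): lon 21.68, lat 170.17.
Field: 21.68/20 → 1 → B, 170.17/10 → 17 → R; chars BR.
Square: 1.68/2 → 0, 0.17/1 → 0; chars 00.

BR00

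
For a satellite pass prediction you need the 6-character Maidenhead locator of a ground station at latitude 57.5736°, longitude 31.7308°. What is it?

Add 180° to longitude and 90° to latitude: 211.7308, 147.5736.
Field: lon ⌊211.7308/20⌋ = 10 → K; lat ⌊147.5736/10⌋ = 14 → O.
Square: lon ⌊11.7308/2⌋ = 5; lat ⌊7.5736/1⌋ = 7.
Subsquare: lon ⌊1.7308/0.0833333⌋ = 20 → u; lat ⌊0.5736/0.0416667⌋ = 13 → n.

KO57un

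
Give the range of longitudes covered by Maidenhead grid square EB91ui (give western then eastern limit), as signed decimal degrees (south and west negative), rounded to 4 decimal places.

-80.3333, -80.2500

Field E=4, B=1: +4·20° lon, +1·10° lat → SW at lon -100°, lat -80°.
Square 9, 1: +9·2° lon, +1·1° lat → SW at lon -82°, lat -79°.
Subsquare u=20, i=8: +20·0.0833333° lon, +8·0.0416667° lat → SW at lon -80.3333°, lat -78.6667°.
Cell spans 0.0833333° lon × 0.0416667° lat.
west -80.3333, east -80.2500.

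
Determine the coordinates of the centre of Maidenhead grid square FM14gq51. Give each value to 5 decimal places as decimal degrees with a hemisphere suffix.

34.67292° N, 77.45417° W

Field F=5, M=12: +5·20° lon, +12·10° lat → SW at lon -80°, lat 30°.
Square 1, 4: +1·2° lon, +4·1° lat → SW at lon -78°, lat 34°.
Subsquare g=6, q=16: +6·0.0833333° lon, +16·0.0416667° lat → SW at lon -77.5°, lat 34.6667°.
Extended square 5, 1: +5·0.00833333° lon, +1·0.00416667° lat → SW at lon -77.4583°, lat 34.6708°.
Cell spans 0.00833333° lon × 0.00416667° lat. Centre is SW corner plus half of each.
latitude 34.67292° N, longitude 77.45417° W.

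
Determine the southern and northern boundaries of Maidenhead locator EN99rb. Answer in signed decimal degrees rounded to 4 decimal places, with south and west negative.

49.0417, 49.0833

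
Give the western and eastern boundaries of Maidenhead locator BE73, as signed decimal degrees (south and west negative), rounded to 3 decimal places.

Field B=1, E=4: +1·20° lon, +4·10° lat → SW at lon -160°, lat -50°.
Square 7, 3: +7·2° lon, +3·1° lat → SW at lon -146°, lat -47°.
Cell spans 2° lon × 1° lat.
west -146.000, east -144.000.

-146.000, -144.000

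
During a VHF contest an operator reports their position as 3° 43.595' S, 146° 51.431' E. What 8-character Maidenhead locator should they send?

QI36kg25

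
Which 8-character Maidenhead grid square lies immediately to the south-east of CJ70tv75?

Longitude extended square 7; +1 → 8.
Latitude extended square 5; −1 → 4.

CJ70tv84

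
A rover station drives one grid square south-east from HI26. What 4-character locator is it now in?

HI35

Longitude square 2; +1 → 3.
Latitude square 6; −1 → 5.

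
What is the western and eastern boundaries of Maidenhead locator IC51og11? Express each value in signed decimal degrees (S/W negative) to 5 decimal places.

Field I=8, C=2: +8·20° lon, +2·10° lat → SW at lon -20°, lat -70°.
Square 5, 1: +5·2° lon, +1·1° lat → SW at lon -10°, lat -69°.
Subsquare o=14, g=6: +14·0.0833333° lon, +6·0.0416667° lat → SW at lon -8.83333°, lat -68.75°.
Extended square 1, 1: +1·0.00833333° lon, +1·0.00416667° lat → SW at lon -8.825°, lat -68.7458°.
Cell spans 0.00833333° lon × 0.00416667° lat.
west -8.82500, east -8.81667.

-8.82500, -8.81667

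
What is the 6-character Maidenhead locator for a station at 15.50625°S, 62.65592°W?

FH84ql

Shift to the Maidenhead origin (180°W, 90°S): lon 117.3441, lat 74.4938.
Field: lon ⌊117.3441/20⌋ = 5 → F; lat ⌊74.4938/10⌋ = 7 → H.
Square: lon ⌊17.3441/2⌋ = 8; lat ⌊4.4938/1⌋ = 4.
Subsquare: lon ⌊1.3441/0.0833333⌋ = 16 → q; lat ⌊0.4938/0.0416667⌋ = 11 → l.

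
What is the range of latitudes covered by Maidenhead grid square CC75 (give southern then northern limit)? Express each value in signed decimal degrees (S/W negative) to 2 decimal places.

-65.00, -64.00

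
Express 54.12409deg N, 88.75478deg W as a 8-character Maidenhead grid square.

Offset from 180°W / 90°S: lon 91.24522°, lat 144.12409°.
Field: lon ⌊91.24522/20⌋ = 4 → E; lat ⌊144.12409/10⌋ = 14 → O.
Square: lon ⌊11.24522/2⌋ = 5; lat ⌊4.12409/1⌋ = 4.
Subsquare: lon ⌊1.24522/0.0833333⌋ = 14 → o; lat ⌊0.12409/0.0416667⌋ = 2 → c.
Extended square: lon ⌊0.07855/0.00833333⌋ = 9; lat ⌊0.04076/0.00416667⌋ = 9.

EO54oc99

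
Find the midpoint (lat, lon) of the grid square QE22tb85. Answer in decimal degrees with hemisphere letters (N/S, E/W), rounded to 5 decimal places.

47.93542° S, 145.65417° E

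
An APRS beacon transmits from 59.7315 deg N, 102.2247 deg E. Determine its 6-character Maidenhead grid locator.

Add 180° to longitude and 90° to latitude: 282.2247, 149.7315.
Field (20°×10°, letters A–R): lon ⌊282.2247/20⌋ = 14 → O; lat ⌊149.7315/10⌋ = 14 → O.
Square (2°×1°, digits 0–9): lon ⌊2.2247/2⌋ = 1; lat ⌊9.7315/1⌋ = 9.
Subsquare (5′×2.5′, letters a–x): lon ⌊0.2247/0.0833333⌋ = 2 → c; lat ⌊0.7315/0.0416667⌋ = 17 → r.

OO19cr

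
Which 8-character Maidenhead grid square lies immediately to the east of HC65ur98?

Longitude extended square 9; +1 → 10, wraps to 0, carry into subsquare.
Longitude subsquare u = 20; +1 → 21 = v.
The latitude characters are unchanged.

HC65vr08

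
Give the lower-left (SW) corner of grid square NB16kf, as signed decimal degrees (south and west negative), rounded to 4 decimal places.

-73.7917, 82.8333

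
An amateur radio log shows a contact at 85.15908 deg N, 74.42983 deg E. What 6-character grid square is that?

MR75fd

Offset from 180°W / 90°S: lon 254.4298°, lat 175.1591°.
Field: lon ⌊254.4298/20⌋ = 12 → M; lat ⌊175.1591/10⌋ = 17 → R.
Square: lon ⌊14.4298/2⌋ = 7; lat ⌊5.1591/1⌋ = 5.
Subsquare: lon ⌊0.4298/0.0833333⌋ = 5 → f; lat ⌊0.1591/0.0416667⌋ = 3 → d.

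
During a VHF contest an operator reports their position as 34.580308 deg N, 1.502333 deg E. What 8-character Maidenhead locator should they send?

Offset from 180°W / 90°S: lon 181.50233°, lat 124.58031°.
Field: 181.50233/20 → 9 → J, 124.58031/10 → 12 → M; chars JM.
Square: 1.50233/2 → 0, 4.58031/1 → 4; chars 04.
Subsquare: 1.50233/0.0833333 → 18 → s, 0.58031/0.0416667 → 13 → n; chars sn.
Extended square: 0.00233/0.00833333 → 0, 0.03864/0.00416667 → 9; chars 09.

JM04sn09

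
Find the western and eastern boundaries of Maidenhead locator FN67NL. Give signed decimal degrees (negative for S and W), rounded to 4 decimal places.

Field F=5, N=13: +5·20° lon, +13·10° lat → SW at lon -80°, lat 40°.
Square 6, 7: +6·2° lon, +7·1° lat → SW at lon -68°, lat 47°.
Subsquare n=13, l=11: +13·0.0833333° lon, +11·0.0416667° lat → SW at lon -66.9167°, lat 47.4583°.
Cell spans 0.0833333° lon × 0.0416667° lat.
west -66.9167, east -66.8333.

-66.9167, -66.8333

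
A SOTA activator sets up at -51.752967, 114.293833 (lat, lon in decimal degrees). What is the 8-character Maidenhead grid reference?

Add 180° to longitude and 90° to latitude: 294.29383, 38.24703.
Field: 294.29383/20 → 14 → O, 38.24703/10 → 3 → D; chars OD.
Square: 14.29383/2 → 7, 8.24703/1 → 8; chars 78.
Subsquare: 0.29383/0.0833333 → 3 → d, 0.24703/0.0416667 → 5 → f; chars df.
Extended square: 0.04383/0.00833333 → 5, 0.03870/0.00416667 → 9; chars 59.

OD78df59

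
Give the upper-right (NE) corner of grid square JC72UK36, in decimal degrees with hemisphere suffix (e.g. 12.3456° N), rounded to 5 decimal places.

67.55417° S, 15.70000° E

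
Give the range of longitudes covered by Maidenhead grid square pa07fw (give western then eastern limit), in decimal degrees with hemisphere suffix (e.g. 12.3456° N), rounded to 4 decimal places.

120.4167° E, 120.5000° E

Field P=15, A=0: +15·20° lon, +0·10° lat → SW at lon 120°, lat -90°.
Square 0, 7: +0·2° lon, +7·1° lat → SW at lon 120°, lat -83°.
Subsquare f=5, w=22: +5·0.0833333° lon, +22·0.0416667° lat → SW at lon 120.417°, lat -82.0833°.
Cell spans 0.0833333° lon × 0.0416667° lat.
west 120.4167° E, east 120.5000° E.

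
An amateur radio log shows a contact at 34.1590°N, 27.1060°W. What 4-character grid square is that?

HM64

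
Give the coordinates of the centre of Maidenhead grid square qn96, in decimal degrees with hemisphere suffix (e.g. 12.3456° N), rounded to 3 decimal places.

46.500° N, 159.000° E

Field Q=16, N=13: +16·20° lon, +13·10° lat → SW at lon 140°, lat 40°.
Square 9, 6: +9·2° lon, +6·1° lat → SW at lon 158°, lat 46°.
Cell spans 2° lon × 1° lat. Centre is SW corner plus half of each.
latitude 46.500° N, longitude 159.000° E.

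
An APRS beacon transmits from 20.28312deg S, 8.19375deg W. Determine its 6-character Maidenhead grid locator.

IG59vr

Add 180° to longitude and 90° to latitude: 171.8063, 69.7169.
Field: 171.8063/20 → 8 → I, 69.7169/10 → 6 → G; chars IG.
Square: 11.8063/2 → 5, 9.7169/1 → 9; chars 59.
Subsquare: 1.8063/0.0833333 → 21 → v, 0.7169/0.0416667 → 17 → r; chars vr.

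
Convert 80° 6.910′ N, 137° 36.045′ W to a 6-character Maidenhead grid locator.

CR10ec

Shift to the Maidenhead origin (180°W, 90°S): lon 42.3992, lat 170.1152.
Field: lon ⌊42.3992/20⌋ = 2 → C; lat ⌊170.1152/10⌋ = 17 → R.
Square: lon ⌊2.3992/2⌋ = 1; lat ⌊0.1152/1⌋ = 0.
Subsquare: lon ⌊0.3992/0.0833333⌋ = 4 → e; lat ⌊0.1152/0.0416667⌋ = 2 → c.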